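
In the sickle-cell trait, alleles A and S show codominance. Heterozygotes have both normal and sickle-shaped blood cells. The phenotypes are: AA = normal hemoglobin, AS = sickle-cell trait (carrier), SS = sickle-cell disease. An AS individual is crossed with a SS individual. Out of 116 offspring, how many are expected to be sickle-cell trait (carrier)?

Punnett square for AS × SS:
Offspring genotypes: 2 AS, 2 SS
Phenotype counts: 2 sickle-cell trait (carrier), 2 sickle-cell disease
sickle-cell trait (carrier): 2 out of 4 → fraction 1/2
Expected count = 1/2 × 116 = 58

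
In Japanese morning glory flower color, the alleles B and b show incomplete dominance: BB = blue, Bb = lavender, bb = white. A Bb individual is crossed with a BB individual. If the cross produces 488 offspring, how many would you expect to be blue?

Punnett square for Bb × BB:
Offspring genotypes: 2 BB, 2 Bb
Phenotype counts: 2 blue, 2 lavender
blue: 2 out of 4 → fraction 1/2
Expected count = 1/2 × 488 = 244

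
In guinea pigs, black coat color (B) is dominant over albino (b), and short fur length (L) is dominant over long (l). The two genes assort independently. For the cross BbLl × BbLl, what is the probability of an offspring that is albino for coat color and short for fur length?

Dihybrid cross BbLl × BbLl — consider each gene separately:
coat color: Bb × Bb → 1 BB, 2 Bb, 1 bb → 3 B_ : 1 bb (out of 4)
fur length: Ll × Ll → 1 LL, 2 Ll, 1 ll → 3 L_ : 1 ll (out of 4)
Looking for: albino (bb) and short (L_)
P(albino) = 1/4, P(short) = 3/4
P(both) = 1/4 × 3/4 = 3/16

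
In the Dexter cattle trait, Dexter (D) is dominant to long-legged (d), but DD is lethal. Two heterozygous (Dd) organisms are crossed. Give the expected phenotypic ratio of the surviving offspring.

Cross: Dd × Dd
Punnett square offspring (before lethality): 1 DD, 2 Dd, 1 dd
The DD genotype is lethal (embryos die); surviving offspring: 2 Dd, 1 dd
Ratio: 2 Dexter (short-legged) : 1 long-legged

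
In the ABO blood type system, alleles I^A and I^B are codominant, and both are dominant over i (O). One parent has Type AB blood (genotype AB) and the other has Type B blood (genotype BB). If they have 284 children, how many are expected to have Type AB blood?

Cross: AB × BB
Possible offspring genotypes: 2 AB, 2 BB
Blood type counts: 2 Type AB, 2 Type B
Probability of Type AB: 2/4 = 1/2
Expected count = 1/2 × 284 = 142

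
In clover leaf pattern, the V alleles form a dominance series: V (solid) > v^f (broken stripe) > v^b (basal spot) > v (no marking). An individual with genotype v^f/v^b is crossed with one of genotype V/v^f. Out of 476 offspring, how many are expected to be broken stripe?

Cross: v^f/v^b × V/v^f
Allele dominance: V > v^f > v^b > v
Offspring genotypes: 1 V/v^f, 1 v^f/v^f, 1 V/v^b, 1 v^f/v^b
Phenotype counts: 2 solid, 2 broken stripe
broken stripe: 2 out of 4 → fraction 1/2
Expected count = 1/2 × 476 = 238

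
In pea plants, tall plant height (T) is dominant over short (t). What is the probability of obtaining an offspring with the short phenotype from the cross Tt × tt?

Punnett square for Tt × tt:
Offspring genotypes: 2 Tt, 2 tt
Total offspring: 4
Count with target: 2
Probability: 2/4 = 1/2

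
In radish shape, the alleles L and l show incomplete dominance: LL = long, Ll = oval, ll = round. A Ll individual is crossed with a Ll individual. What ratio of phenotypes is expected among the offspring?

Punnett square for Ll × Ll:
Offspring genotypes: 1 LL, 2 Ll, 1 ll
Phenotype counts: 1 long, 2 oval, 1 round
Ratio: 1 long : 2 oval : 1 round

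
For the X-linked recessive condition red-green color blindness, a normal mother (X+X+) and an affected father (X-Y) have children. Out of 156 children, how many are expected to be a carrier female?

Cross: X+X+ × X-Y
Offspring: 2 X+X-, 2 X+Y
Probability of a carrier female: 2/4 = 1/2
Expected count = 1/2 × 156 = 78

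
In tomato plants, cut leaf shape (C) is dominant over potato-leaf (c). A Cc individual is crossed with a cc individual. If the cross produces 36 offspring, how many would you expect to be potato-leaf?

Punnett square for Cc × cc:
Offspring genotypes: 2 Cc, 2 cc
cut: 2, potato-leaf: 2
potato-leaf: 2 out of 4 → fraction 1/2
Expected count = 1/2 × 36 = 18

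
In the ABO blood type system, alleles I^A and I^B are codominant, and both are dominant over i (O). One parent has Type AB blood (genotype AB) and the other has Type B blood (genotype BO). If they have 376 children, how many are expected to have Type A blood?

Cross: AB × BO
Possible offspring genotypes: 1 AB, 1 AO, 1 BB, 1 BO
Blood type counts: 1 Type AB, 1 Type A, 2 Type B
Probability of Type A: 1/4
Expected count = 1/4 × 376 = 94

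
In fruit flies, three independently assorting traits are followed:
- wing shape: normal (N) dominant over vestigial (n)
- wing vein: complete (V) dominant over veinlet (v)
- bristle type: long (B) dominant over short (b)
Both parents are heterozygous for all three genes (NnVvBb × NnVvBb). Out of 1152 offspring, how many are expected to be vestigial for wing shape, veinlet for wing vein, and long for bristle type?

Trihybrid cross: NnVvBb × NnVvBb
Each trait segregates independently with a 3:1 phenotypic ratio, so each gene contributes 3/4 (dominant) or 1/4 (recessive).
Target: vestigial (wing shape), veinlet (wing vein), long (bristle type)
Probability = product of independent per-trait probabilities
= 1/4 × 1/4 × 3/4 = 3/64
Expected count = 3/64 × 1152 = 54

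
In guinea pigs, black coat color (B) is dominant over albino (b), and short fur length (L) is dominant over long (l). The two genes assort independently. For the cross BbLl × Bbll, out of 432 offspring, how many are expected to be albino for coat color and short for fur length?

Dihybrid cross BbLl × Bbll — consider each gene separately:
coat color: Bb × Bb → 1 BB, 2 Bb, 1 bb → 3 B_ : 1 bb (out of 4)
fur length: Ll × ll → 2 Ll, 2 ll → 2 L_ : 2 ll (out of 4)
Looking for: albino (bb) and short (L_)
P(albino) = 1/4, P(short) = 2/4
P(both) = 1/4 × 2/4 = 2/16 = 1/8
Expected count = 1/8 × 432 = 54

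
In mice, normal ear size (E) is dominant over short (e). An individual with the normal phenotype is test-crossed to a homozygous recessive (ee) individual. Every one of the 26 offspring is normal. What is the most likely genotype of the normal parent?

Test cross: ? × ee
All offspring are normal.
If the unknown parent were heterozygous (Ee), about half of 26 offspring would be short; none are. The unknown parent is most likely homozygous dominant (EE).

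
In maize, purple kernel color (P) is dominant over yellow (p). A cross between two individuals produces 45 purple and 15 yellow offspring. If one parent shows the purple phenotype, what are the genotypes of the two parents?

Observed offspring: 45 purple, 15 yellow
The observed ratio simplifies to 3:1. Yellow (pp) offspring appear, so each parent must contribute one p allele. The parent stated to show purple carries P, so it is Pp. The other parent is then either Pp or pp: Pp × pp would give a 1:1 split, whereas Pp × Pp gives 3:1 — matching the data. So both parents are heterozygous (Pp × Pp).
Parent genotypes: Pp × Pp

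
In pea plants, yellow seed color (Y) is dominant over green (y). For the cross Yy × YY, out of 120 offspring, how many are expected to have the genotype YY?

Punnett square for Yy × YY:
Offspring genotypes: 2 YY, 2 Yy
Total offspring: 4
Count with target: 2
Probability: 2/4 = 1/2
Expected count = 1/2 × 120 = 60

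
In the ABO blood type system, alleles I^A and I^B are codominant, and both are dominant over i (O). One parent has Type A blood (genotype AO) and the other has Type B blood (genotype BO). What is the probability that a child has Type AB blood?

Cross: AO × BO
Possible offspring genotypes: 1 AB, 1 AO, 1 BO, 1 OO
Blood type counts: 1 Type AB, 1 Type A, 1 Type B, 1 Type O
Probability of Type AB: 1/4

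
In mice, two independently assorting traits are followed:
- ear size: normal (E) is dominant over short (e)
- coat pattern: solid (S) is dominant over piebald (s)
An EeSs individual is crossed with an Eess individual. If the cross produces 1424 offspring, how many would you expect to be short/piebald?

Dihybrid cross EeSs × Eess — consider each gene separately:
ear size: Ee × Ee → 1 EE, 2 Ee, 1 ee → 3 E_ : 1 ee (out of 4)
coat pattern: Ss × ss → 2 Ss, 2 ss → 2 S_ : 2 ss (out of 4)
Combine (counts out of 4 × 4 = 16): normal/solid (E_S_) = 3×2 = 6; normal/piebald (E_ss) = 3×2 = 6; short/solid (eeS_) = 1×2 = 2; short/piebald (eess) = 1×2 = 2
Phenotype counts (out of 16): 6 normal/solid, 6 normal/piebald, 2 short/solid, 2 short/piebald
short/piebald: 2 out of 16 → fraction 1/8
Expected count = 1/8 × 1424 = 178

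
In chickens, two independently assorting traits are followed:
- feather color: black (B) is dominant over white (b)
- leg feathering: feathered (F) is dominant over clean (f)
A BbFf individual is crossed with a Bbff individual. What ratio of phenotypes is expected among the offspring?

Dihybrid cross BbFf × Bbff — consider each gene separately:
feather color: Bb × Bb → 1 BB, 2 Bb, 1 bb → 3 B_ : 1 bb (out of 4)
leg feathering: Ff × ff → 2 Ff, 2 ff → 2 F_ : 2 ff (out of 4)
Combine (counts out of 4 × 4 = 16): black/feathered (B_F_) = 3×2 = 6; black/clean (B_ff) = 3×2 = 6; white/feathered (bbF_) = 1×2 = 2; white/clean (bbff) = 1×2 = 2
Phenotype counts (out of 16): 6 black/feathered, 6 black/clean, 2 white/feathered, 2 white/clean
Ratio: 3 black/feathered : 3 black/clean : 1 white/feathered : 1 white/clean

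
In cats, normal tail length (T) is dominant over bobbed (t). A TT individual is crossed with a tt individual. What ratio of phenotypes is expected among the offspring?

Punnett square for TT × tt:
Offspring genotypes: 4 Tt
normal: 4, bobbed: 0
Ratio: all normal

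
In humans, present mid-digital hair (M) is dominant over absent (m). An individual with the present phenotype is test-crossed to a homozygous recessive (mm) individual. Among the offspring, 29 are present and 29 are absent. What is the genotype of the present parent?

Test cross: ? × mm
Offspring: 29 present, 29 absent — approximately 1:1.
A 1:1 ratio in a test cross indicates the unknown parent is heterozygous (Mm).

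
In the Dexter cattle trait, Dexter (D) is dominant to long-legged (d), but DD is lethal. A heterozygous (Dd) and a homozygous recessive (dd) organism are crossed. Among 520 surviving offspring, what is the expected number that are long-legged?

Cross: Dd × dd
Punnett square offspring (before lethality): 2 Dd, 2 dd
No DD offspring are produced in this cross.
long-legged: 2 out of 4 → fraction 1/2
Expected count = 1/2 × 520 = 260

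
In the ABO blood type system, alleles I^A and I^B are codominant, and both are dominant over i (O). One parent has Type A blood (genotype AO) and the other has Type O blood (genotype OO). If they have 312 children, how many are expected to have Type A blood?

Cross: AO × OO
Possible offspring genotypes: 2 AO, 2 OO
Blood type counts: 2 Type A, 2 Type O
Probability of Type A: 2/4 = 1/2
Expected count = 1/2 × 312 = 156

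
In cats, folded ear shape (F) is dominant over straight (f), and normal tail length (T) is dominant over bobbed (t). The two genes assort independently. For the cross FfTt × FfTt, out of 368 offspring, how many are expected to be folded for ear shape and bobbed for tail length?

Dihybrid cross FfTt × FfTt — consider each gene separately:
ear shape: Ff × Ff → 1 FF, 2 Ff, 1 ff → 3 F_ : 1 ff (out of 4)
tail length: Tt × Tt → 1 TT, 2 Tt, 1 tt → 3 T_ : 1 tt (out of 4)
Looking for: folded (F_) and bobbed (tt)
P(folded) = 3/4, P(bobbed) = 1/4
P(both) = 3/4 × 1/4 = 3/16
Expected count = 3/16 × 368 = 69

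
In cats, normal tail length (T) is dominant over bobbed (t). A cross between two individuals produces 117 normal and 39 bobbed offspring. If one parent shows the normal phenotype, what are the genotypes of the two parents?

Observed offspring: 117 normal, 39 bobbed
The observed ratio simplifies to 3:1. Bobbed (tt) offspring appear, so each parent must contribute one t allele. The parent stated to show normal carries T, so it is Tt. The other parent is then either Tt or tt: Tt × tt would give a 1:1 split, whereas Tt × Tt gives 3:1 — matching the data. So both parents are heterozygous (Tt × Tt).
Parent genotypes: Tt × Tt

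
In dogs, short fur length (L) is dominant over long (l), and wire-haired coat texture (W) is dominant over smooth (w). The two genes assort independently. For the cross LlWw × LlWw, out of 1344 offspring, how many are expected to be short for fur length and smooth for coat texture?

Dihybrid cross LlWw × LlWw — consider each gene separately:
fur length: Ll × Ll → 1 LL, 2 Ll, 1 ll → 3 L_ : 1 ll (out of 4)
coat texture: Ww × Ww → 1 WW, 2 Ww, 1 ww → 3 W_ : 1 ww (out of 4)
Looking for: short (L_) and smooth (ww)
P(short) = 3/4, P(smooth) = 1/4
P(both) = 3/4 × 1/4 = 3/16
Expected count = 3/16 × 1344 = 252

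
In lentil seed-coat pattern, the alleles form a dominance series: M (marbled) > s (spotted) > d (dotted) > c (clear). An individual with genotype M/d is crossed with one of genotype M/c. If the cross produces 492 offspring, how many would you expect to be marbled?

Cross: M/d × M/c
Allele dominance: M > s > d > c
Offspring genotypes: 1 M/M, 1 M/c, 1 M/d, 1 d/c
Phenotype counts: 3 marbled, 1 dotted
marbled: 3 out of 4 → fraction 3/4
Expected count = 3/4 × 492 = 369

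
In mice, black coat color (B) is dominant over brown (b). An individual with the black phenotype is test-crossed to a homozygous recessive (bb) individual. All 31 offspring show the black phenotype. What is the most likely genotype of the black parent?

Test cross: ? × bb
All offspring are black.
If the unknown parent were heterozygous (Bb), about half of 31 offspring would be brown; none are. The unknown parent is most likely homozygous dominant (BB).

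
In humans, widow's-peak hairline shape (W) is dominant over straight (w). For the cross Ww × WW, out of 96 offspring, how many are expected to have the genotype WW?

Punnett square for Ww × WW:
Offspring genotypes: 2 WW, 2 Ww
Total offspring: 4
Count with target: 2
Probability: 2/4 = 1/2
Expected count = 1/2 × 96 = 48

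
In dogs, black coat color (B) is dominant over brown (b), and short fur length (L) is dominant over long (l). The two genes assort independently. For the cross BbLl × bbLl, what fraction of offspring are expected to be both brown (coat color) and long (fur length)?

Dihybrid cross BbLl × bbLl — consider each gene separately:
coat color: Bb × bb → 2 Bb, 2 bb → 2 B_ : 2 bb (out of 4)
fur length: Ll × Ll → 1 LL, 2 Ll, 1 ll → 3 L_ : 1 ll (out of 4)
Looking for: brown (bb) and long (ll)
P(brown) = 2/4, P(long) = 1/4
P(both) = 2/4 × 1/4 = 2/16 = 1/8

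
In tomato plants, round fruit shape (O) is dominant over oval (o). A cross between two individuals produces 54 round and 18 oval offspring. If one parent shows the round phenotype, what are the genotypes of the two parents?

Observed offspring: 54 round, 18 oval
The observed ratio simplifies to 3:1. Oval (oo) offspring appear, so each parent must contribute one o allele. The parent stated to show round carries O, so it is Oo. The other parent is then either Oo or oo: Oo × oo would give a 1:1 split, whereas Oo × Oo gives 3:1 — matching the data. So both parents are heterozygous (Oo × Oo).
Parent genotypes: Oo × Oo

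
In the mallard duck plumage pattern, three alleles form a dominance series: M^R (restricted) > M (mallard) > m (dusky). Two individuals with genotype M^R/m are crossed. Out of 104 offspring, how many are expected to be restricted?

Cross: M^R/m × M^R/m
Allele dominance: M^R > M > m
Offspring genotypes: 1 M^R/M^R, 2 M^R/m, 1 m/m
Phenotype counts: 3 restricted, 1 dusky
restricted: 3 out of 4 → fraction 3/4
Expected count = 3/4 × 104 = 78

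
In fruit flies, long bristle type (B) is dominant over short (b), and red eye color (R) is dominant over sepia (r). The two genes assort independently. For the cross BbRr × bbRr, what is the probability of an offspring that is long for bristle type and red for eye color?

Dihybrid cross BbRr × bbRr — consider each gene separately:
bristle type: Bb × bb → 2 Bb, 2 bb → 2 B_ : 2 bb (out of 4)
eye color: Rr × Rr → 1 RR, 2 Rr, 1 rr → 3 R_ : 1 rr (out of 4)
Looking for: long (B_) and red (R_)
P(long) = 2/4, P(red) = 3/4
P(both) = 2/4 × 3/4 = 6/16 = 3/8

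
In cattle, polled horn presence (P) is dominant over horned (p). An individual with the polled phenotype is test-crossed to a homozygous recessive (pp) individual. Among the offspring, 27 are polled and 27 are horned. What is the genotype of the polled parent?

Test cross: ? × pp
Offspring: 27 polled, 27 horned — approximately 1:1.
A 1:1 ratio in a test cross indicates the unknown parent is heterozygous (Pp).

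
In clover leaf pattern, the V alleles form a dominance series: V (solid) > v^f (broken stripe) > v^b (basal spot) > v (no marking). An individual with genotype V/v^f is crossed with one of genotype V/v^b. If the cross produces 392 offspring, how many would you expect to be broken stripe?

Cross: V/v^f × V/v^b
Allele dominance: V > v^f > v^b > v
Offspring genotypes: 1 V/V, 1 V/v^b, 1 V/v^f, 1 v^f/v^b
Phenotype counts: 3 solid, 1 broken stripe
broken stripe: 1 out of 4 → fraction 1/4
Expected count = 1/4 × 392 = 98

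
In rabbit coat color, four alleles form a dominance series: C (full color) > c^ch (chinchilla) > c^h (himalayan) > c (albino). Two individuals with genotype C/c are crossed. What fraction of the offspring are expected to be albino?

Cross: C/c × C/c
Allele dominance: C > c^ch > c^h > c
Offspring genotypes: 1 C/C, 2 C/c, 1 c/c
Phenotype counts: 3 full color, 1 albino
albino: 1 out of 4
Probability: 1/4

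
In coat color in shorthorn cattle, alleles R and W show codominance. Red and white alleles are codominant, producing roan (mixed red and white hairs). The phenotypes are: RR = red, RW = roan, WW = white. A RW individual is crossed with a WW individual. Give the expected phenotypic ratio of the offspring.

Punnett square for RW × WW:
Offspring genotypes: 2 RW, 2 WW
Phenotype counts: 2 roan, 2 white
Ratio: 1 roan : 1 white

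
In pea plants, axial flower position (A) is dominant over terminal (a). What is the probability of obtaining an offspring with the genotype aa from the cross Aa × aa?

Punnett square for Aa × aa:
Offspring genotypes: 2 Aa, 2 aa
Total offspring: 4
Count with target: 2
Probability: 2/4 = 1/2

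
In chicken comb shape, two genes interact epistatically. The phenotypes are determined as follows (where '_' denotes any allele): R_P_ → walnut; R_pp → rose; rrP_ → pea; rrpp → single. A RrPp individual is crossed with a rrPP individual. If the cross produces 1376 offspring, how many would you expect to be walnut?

Cross: RrPp × rrPP — consider each gene separately:
R gene: Rr × rr → 2 Rr, 2 rr → 2 R_ : 2 rr (out of 4)
P gene: Pp × PP → 2 PP, 2 Pp → 4 P_ (out of 4)
Genotype classes (out of 4 × 4 = 16): R_P_ = 2×4 = 8; rrP_ = 2×4 = 8
Apply the phenotype rules: R_P_ (8) → walnut; rrP_ (8) → pea
Phenotype counts (out of 16): 8 walnut, 8 pea
walnut: 8 out of 16 → fraction 1/2
Expected count = 1/2 × 1376 = 688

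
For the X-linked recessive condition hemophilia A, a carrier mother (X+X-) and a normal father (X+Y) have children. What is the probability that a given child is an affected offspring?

Cross: X+X- × X+Y
Offspring: 1 X+X+, 1 X+Y, 1 X+X-, 1 X-Y
Probability of an affected offspring: 1/4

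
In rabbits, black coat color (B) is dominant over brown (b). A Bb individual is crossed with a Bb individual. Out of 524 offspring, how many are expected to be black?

Punnett square for Bb × Bb:
Offspring genotypes: 1 BB, 2 Bb, 1 bb
black: 3, brown: 1
black: 3 out of 4 → fraction 3/4
Expected count = 3/4 × 524 = 393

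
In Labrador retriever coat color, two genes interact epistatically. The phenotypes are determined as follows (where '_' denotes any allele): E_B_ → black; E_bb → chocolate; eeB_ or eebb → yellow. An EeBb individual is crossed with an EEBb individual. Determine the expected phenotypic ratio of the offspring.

Cross: EeBb × EEBb — consider each gene separately:
E gene: Ee × EE → 2 EE, 2 Ee → 4 E_ (out of 4)
B gene: Bb × Bb → 1 BB, 2 Bb, 1 bb → 3 B_ : 1 bb (out of 4)
Genotype classes (out of 4 × 4 = 16): E_B_ = 4×3 = 12; E_bb = 4×1 = 4
Apply the phenotype rules: E_B_ (12) → black; E_bb (4) → chocolate
Phenotype counts (out of 16): 12 black, 4 chocolate
Ratio: 3 black : 1 chocolate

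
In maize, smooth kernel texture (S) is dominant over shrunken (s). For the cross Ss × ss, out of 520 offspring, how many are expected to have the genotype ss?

Punnett square for Ss × ss:
Offspring genotypes: 2 Ss, 2 ss
Total offspring: 4
Count with target: 2
Probability: 2/4 = 1/2
Expected count = 1/2 × 520 = 260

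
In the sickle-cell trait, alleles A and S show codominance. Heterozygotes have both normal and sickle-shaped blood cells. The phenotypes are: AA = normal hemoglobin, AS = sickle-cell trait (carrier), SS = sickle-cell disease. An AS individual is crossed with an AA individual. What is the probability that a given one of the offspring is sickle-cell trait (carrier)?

Punnett square for AS × AA:
Offspring genotypes: 2 AA, 2 AS
Phenotype counts: 2 normal hemoglobin, 2 sickle-cell trait (carrier)
sickle-cell trait (carrier): 2 out of 4
Probability: 2/4 = 1/2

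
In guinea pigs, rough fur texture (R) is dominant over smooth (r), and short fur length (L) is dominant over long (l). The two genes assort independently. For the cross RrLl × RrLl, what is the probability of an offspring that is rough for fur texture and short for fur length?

Dihybrid cross RrLl × RrLl — consider each gene separately:
fur texture: Rr × Rr → 1 RR, 2 Rr, 1 rr → 3 R_ : 1 rr (out of 4)
fur length: Ll × Ll → 1 LL, 2 Ll, 1 ll → 3 L_ : 1 ll (out of 4)
Looking for: rough (R_) and short (L_)
P(rough) = 3/4, P(short) = 3/4
P(both) = 3/4 × 3/4 = 9/16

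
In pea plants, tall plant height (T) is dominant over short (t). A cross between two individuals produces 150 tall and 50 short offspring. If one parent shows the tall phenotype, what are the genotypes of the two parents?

Observed offspring: 150 tall, 50 short
The observed ratio simplifies to 3:1. Short (tt) offspring appear, so each parent must contribute one t allele. The parent stated to show tall carries T, so it is Tt. The other parent is then either Tt or tt: Tt × tt would give a 1:1 split, whereas Tt × Tt gives 3:1 — matching the data. So both parents are heterozygous (Tt × Tt).
Parent genotypes: Tt × Tt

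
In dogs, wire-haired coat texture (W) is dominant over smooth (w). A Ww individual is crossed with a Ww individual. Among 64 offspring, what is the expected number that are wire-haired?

Punnett square for Ww × Ww:
Offspring genotypes: 1 WW, 2 Ww, 1 ww
wire-haired: 3, smooth: 1
wire-haired: 3 out of 4 → fraction 3/4
Expected count = 3/4 × 64 = 48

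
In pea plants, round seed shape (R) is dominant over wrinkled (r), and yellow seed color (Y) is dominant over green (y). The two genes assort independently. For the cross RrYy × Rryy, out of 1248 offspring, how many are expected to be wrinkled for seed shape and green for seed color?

Dihybrid cross RrYy × Rryy — consider each gene separately:
seed shape: Rr × Rr → 1 RR, 2 Rr, 1 rr → 3 R_ : 1 rr (out of 4)
seed color: Yy × yy → 2 Yy, 2 yy → 2 Y_ : 2 yy (out of 4)
Looking for: wrinkled (rr) and green (yy)
P(wrinkled) = 1/4, P(green) = 2/4
P(both) = 1/4 × 2/4 = 2/16 = 1/8
Expected count = 1/8 × 1248 = 156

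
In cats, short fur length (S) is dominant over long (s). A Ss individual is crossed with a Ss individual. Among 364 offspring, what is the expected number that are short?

Punnett square for Ss × Ss:
Offspring genotypes: 1 SS, 2 Ss, 1 ss
short: 3, long: 1
short: 3 out of 4 → fraction 3/4
Expected count = 3/4 × 364 = 273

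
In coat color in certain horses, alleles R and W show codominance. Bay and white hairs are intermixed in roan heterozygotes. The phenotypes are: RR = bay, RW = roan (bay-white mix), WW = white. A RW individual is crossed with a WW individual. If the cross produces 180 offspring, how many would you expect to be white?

Punnett square for RW × WW:
Offspring genotypes: 2 RW, 2 WW
Phenotype counts: 2 roan (bay-white mix), 2 white
white: 2 out of 4 → fraction 1/2
Expected count = 1/2 × 180 = 90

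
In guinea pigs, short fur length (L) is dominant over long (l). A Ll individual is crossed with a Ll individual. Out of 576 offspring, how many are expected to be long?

Punnett square for Ll × Ll:
Offspring genotypes: 1 LL, 2 Ll, 1 ll
short: 3, long: 1
long: 1 out of 4 → fraction 1/4
Expected count = 1/4 × 576 = 144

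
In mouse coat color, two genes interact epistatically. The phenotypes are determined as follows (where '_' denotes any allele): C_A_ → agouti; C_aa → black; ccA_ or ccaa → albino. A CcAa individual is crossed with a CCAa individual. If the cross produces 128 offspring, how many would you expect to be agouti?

Cross: CcAa × CCAa — consider each gene separately:
C gene: Cc × CC → 2 CC, 2 Cc → 4 C_ (out of 4)
A gene: Aa × Aa → 1 AA, 2 Aa, 1 aa → 3 A_ : 1 aa (out of 4)
Genotype classes (out of 4 × 4 = 16): C_A_ = 4×3 = 12; C_aa = 4×1 = 4
Apply the phenotype rules: C_A_ (12) → agouti; C_aa (4) → black
Phenotype counts (out of 16): 12 agouti, 4 black
agouti: 12 out of 16 → fraction 3/4
Expected count = 3/4 × 128 = 96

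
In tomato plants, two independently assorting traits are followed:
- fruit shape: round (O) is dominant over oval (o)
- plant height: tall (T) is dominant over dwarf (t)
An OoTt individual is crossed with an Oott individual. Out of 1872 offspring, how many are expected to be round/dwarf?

Dihybrid cross OoTt × Oott — consider each gene separately:
fruit shape: Oo × Oo → 1 OO, 2 Oo, 1 oo → 3 O_ : 1 oo (out of 4)
plant height: Tt × tt → 2 Tt, 2 tt → 2 T_ : 2 tt (out of 4)
Combine (counts out of 4 × 4 = 16): round/tall (O_T_) = 3×2 = 6; round/dwarf (O_tt) = 3×2 = 6; oval/tall (ooT_) = 1×2 = 2; oval/dwarf (oott) = 1×2 = 2
Phenotype counts (out of 16): 6 round/tall, 6 round/dwarf, 2 oval/tall, 2 oval/dwarf
round/dwarf: 6 out of 16 → fraction 3/8
Expected count = 3/8 × 1872 = 702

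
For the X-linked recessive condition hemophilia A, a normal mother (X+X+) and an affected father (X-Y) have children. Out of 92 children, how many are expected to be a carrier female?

Cross: X+X+ × X-Y
Offspring: 2 X+X-, 2 X+Y
Probability of a carrier female: 2/4 = 1/2
Expected count = 1/2 × 92 = 46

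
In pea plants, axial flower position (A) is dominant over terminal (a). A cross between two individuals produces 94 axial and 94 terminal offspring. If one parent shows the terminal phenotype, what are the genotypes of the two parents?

Observed offspring: 94 axial, 94 terminal
The observed ratio simplifies to 1:1. One parent shows terminal, so its genotype must be aa. A 1:1 offspring split requires the other parent to be heterozygous (Aa).
Parent genotypes: aa × Aa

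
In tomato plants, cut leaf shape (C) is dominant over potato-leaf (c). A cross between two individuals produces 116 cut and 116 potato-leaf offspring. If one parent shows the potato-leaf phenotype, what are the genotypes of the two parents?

Observed offspring: 116 cut, 116 potato-leaf
The observed ratio simplifies to 1:1. One parent shows potato-leaf, so its genotype must be cc. A 1:1 offspring split requires the other parent to be heterozygous (Cc).
Parent genotypes: cc × Cc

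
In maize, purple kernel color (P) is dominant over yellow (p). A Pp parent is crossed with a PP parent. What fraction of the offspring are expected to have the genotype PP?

Punnett square for Pp × PP:
Offspring genotypes: 2 PP, 2 Pp
Total offspring: 4
Count with target: 2
Probability: 2/4 = 1/2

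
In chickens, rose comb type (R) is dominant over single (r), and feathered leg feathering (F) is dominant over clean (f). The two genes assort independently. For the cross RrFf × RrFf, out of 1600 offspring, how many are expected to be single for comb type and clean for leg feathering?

Dihybrid cross RrFf × RrFf — consider each gene separately:
comb type: Rr × Rr → 1 RR, 2 Rr, 1 rr → 3 R_ : 1 rr (out of 4)
leg feathering: Ff × Ff → 1 FF, 2 Ff, 1 ff → 3 F_ : 1 ff (out of 4)
Looking for: single (rr) and clean (ff)
P(single) = 1/4, P(clean) = 1/4
P(both) = 1/4 × 1/4 = 1/16
Expected count = 1/16 × 1600 = 100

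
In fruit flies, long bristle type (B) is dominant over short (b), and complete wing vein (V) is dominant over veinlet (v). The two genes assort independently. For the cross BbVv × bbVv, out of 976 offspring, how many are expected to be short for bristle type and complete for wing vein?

Dihybrid cross BbVv × bbVv — consider each gene separately:
bristle type: Bb × bb → 2 Bb, 2 bb → 2 B_ : 2 bb (out of 4)
wing vein: Vv × Vv → 1 VV, 2 Vv, 1 vv → 3 V_ : 1 vv (out of 4)
Looking for: short (bb) and complete (V_)
P(short) = 2/4, P(complete) = 3/4
P(both) = 2/4 × 3/4 = 6/16 = 3/8
Expected count = 3/8 × 976 = 366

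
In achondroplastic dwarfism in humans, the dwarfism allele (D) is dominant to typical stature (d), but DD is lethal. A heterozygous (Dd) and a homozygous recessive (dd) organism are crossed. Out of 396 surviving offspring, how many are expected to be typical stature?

Cross: Dd × dd
Punnett square offspring (before lethality): 2 Dd, 2 dd
No DD offspring are produced in this cross.
typical stature: 2 out of 4 → fraction 1/2
Expected count = 1/2 × 396 = 198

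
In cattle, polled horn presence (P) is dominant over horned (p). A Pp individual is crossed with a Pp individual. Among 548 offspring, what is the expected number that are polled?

Punnett square for Pp × Pp:
Offspring genotypes: 1 PP, 2 Pp, 1 pp
polled: 3, horned: 1
polled: 3 out of 4 → fraction 3/4
Expected count = 3/4 × 548 = 411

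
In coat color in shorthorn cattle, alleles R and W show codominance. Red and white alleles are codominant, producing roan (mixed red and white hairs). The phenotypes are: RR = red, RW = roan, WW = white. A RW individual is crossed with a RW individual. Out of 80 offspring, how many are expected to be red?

Punnett square for RW × RW:
Offspring genotypes: 1 RR, 2 RW, 1 WW
Phenotype counts: 1 red, 2 roan, 1 white
red: 1 out of 4 → fraction 1/4
Expected count = 1/4 × 80 = 20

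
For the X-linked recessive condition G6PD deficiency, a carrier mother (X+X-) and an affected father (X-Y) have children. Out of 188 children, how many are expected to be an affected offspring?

Cross: X+X- × X-Y
Offspring: 1 X+X-, 1 X+Y, 1 X-X-, 1 X-Y
Probability of an affected offspring: 2/4 = 1/2
Expected count = 1/2 × 188 = 94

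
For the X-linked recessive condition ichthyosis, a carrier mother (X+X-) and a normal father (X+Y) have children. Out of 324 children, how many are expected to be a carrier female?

Cross: X+X- × X+Y
Offspring: 1 X+X+, 1 X+Y, 1 X+X-, 1 X-Y
Probability of a carrier female: 1/4
Expected count = 1/4 × 324 = 81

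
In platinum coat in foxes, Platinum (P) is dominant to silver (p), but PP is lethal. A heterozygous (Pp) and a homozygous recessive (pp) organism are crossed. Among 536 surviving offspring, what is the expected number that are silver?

Cross: Pp × pp
Punnett square offspring (before lethality): 2 Pp, 2 pp
No PP offspring are produced in this cross.
silver: 2 out of 4 → fraction 1/2
Expected count = 1/2 × 536 = 268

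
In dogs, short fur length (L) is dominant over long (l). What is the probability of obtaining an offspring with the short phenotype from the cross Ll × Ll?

Punnett square for Ll × Ll:
Offspring genotypes: 1 LL, 2 Ll, 1 ll
Total offspring: 4
Count with target: 3
Probability: 3/4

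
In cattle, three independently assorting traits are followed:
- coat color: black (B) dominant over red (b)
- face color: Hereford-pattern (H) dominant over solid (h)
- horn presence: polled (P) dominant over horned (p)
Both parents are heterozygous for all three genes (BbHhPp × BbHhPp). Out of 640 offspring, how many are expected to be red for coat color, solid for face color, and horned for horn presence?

Trihybrid cross: BbHhPp × BbHhPp
Each trait segregates independently with a 3:1 phenotypic ratio, so each gene contributes 3/4 (dominant) or 1/4 (recessive).
Target: red (coat color), solid (face color), horned (horn presence)
Probability = product of independent per-trait probabilities
= 1/4 × 1/4 × 1/4 = 1/64
Expected count = 1/64 × 640 = 10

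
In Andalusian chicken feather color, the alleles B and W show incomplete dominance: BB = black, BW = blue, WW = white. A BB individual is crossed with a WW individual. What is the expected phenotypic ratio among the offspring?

Punnett square for BB × WW:
Offspring genotypes: 4 BW
Phenotype counts: 4 blue
Ratio: all blue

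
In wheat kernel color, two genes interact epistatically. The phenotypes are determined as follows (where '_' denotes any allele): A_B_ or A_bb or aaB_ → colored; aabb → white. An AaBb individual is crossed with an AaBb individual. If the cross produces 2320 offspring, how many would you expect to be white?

Cross: AaBb × AaBb — consider each gene separately:
A gene: Aa × Aa → 1 AA, 2 Aa, 1 aa → 3 A_ : 1 aa (out of 4)
B gene: Bb × Bb → 1 BB, 2 Bb, 1 bb → 3 B_ : 1 bb (out of 4)
Genotype classes (out of 4 × 4 = 16): A_B_ = 3×3 = 9; A_bb = 3×1 = 3; aaB_ = 1×3 = 3; aabb = 1×1 = 1
Apply the phenotype rules: A_B_ (9) + A_bb (3) + aaB_ (3) → colored; aabb (1) → white
Phenotype counts (out of 16): 15 colored, 1 white
white: 1 out of 16 → fraction 1/16
Expected count = 1/16 × 2320 = 145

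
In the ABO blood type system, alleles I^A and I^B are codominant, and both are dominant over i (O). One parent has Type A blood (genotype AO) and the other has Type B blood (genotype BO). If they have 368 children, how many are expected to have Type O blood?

Cross: AO × BO
Possible offspring genotypes: 1 AB, 1 AO, 1 BO, 1 OO
Blood type counts: 1 Type AB, 1 Type A, 1 Type B, 1 Type O
Probability of Type O: 1/4
Expected count = 1/4 × 368 = 92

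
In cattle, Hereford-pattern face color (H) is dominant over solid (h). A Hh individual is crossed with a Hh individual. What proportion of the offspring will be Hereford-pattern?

Punnett square for Hh × Hh:
Offspring genotypes: 1 HH, 2 Hh, 1 hh
Hereford-pattern: 3, solid: 1
Hereford-pattern: 3 out of 4
Probability: 3/4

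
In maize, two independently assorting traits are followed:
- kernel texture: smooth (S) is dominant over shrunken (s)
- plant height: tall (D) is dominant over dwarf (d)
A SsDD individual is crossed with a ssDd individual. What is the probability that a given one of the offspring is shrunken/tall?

Dihybrid cross SsDD × ssDd — consider each gene separately:
kernel texture: Ss × ss → 2 Ss, 2 ss → 2 S_ : 2 ss (out of 4)
plant height: DD × Dd → 2 DD, 2 Dd → 4 D_ (out of 4)
Combine (counts out of 4 × 4 = 16): smooth/tall (S_D_) = 2×4 = 8; shrunken/tall (ssD_) = 2×4 = 8
Phenotype counts (out of 16): 8 smooth/tall, 8 shrunken/tall
shrunken/tall: 8 out of 16
Probability: 8/16 = 1/2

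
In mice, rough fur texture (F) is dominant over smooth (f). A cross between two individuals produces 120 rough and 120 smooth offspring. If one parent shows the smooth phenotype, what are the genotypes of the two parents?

Observed offspring: 120 rough, 120 smooth
The observed ratio simplifies to 1:1. One parent shows smooth, so its genotype must be ff. A 1:1 offspring split requires the other parent to be heterozygous (Ff).
Parent genotypes: ff × Ff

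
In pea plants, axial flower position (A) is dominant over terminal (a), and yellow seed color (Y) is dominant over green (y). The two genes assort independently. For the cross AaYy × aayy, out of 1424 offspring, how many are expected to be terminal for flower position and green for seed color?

Dihybrid cross AaYy × aayy — consider each gene separately:
flower position: Aa × aa → 2 Aa, 2 aa → 2 A_ : 2 aa (out of 4)
seed color: Yy × yy → 2 Yy, 2 yy → 2 Y_ : 2 yy (out of 4)
Looking for: terminal (aa) and green (yy)
P(terminal) = 2/4, P(green) = 2/4
P(both) = 2/4 × 2/4 = 4/16 = 1/4
Expected count = 1/4 × 1424 = 356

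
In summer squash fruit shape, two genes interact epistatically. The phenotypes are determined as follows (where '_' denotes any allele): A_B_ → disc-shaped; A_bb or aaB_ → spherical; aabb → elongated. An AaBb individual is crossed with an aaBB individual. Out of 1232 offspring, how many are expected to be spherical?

Cross: AaBb × aaBB — consider each gene separately:
A gene: Aa × aa → 2 Aa, 2 aa → 2 A_ : 2 aa (out of 4)
B gene: Bb × BB → 2 BB, 2 Bb → 4 B_ (out of 4)
Genotype classes (out of 4 × 4 = 16): A_B_ = 2×4 = 8; aaB_ = 2×4 = 8
Apply the phenotype rules: A_B_ (8) → disc-shaped; aaB_ (8) → spherical
Phenotype counts (out of 16): 8 disc-shaped, 8 spherical
spherical: 8 out of 16 → fraction 1/2
Expected count = 1/2 × 1232 = 616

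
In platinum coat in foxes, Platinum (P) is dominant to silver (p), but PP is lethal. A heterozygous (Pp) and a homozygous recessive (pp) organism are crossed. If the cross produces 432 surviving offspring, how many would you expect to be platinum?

Cross: Pp × pp
Punnett square offspring (before lethality): 2 Pp, 2 pp
No PP offspring are produced in this cross.
platinum: 2 out of 4 → fraction 1/2
Expected count = 1/2 × 432 = 216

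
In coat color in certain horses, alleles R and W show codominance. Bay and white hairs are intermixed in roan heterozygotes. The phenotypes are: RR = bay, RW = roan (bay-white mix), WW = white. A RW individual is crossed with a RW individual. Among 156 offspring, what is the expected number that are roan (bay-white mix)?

Punnett square for RW × RW:
Offspring genotypes: 1 RR, 2 RW, 1 WW
Phenotype counts: 1 bay, 2 roan (bay-white mix), 1 white
roan (bay-white mix): 2 out of 4 → fraction 1/2
Expected count = 1/2 × 156 = 78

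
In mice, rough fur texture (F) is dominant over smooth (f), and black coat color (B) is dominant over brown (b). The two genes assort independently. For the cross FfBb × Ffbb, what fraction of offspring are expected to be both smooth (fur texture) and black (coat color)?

Dihybrid cross FfBb × Ffbb — consider each gene separately:
fur texture: Ff × Ff → 1 FF, 2 Ff, 1 ff → 3 F_ : 1 ff (out of 4)
coat color: Bb × bb → 2 Bb, 2 bb → 2 B_ : 2 bb (out of 4)
Looking for: smooth (ff) and black (B_)
P(smooth) = 1/4, P(black) = 2/4
P(both) = 1/4 × 2/4 = 2/16 = 1/8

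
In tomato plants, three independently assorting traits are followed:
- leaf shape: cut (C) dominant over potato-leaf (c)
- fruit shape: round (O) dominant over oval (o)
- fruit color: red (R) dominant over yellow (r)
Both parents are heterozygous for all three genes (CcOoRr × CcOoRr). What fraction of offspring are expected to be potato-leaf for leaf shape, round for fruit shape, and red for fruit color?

Trihybrid cross: CcOoRr × CcOoRr
Each trait segregates independently with a 3:1 phenotypic ratio, so each gene contributes 3/4 (dominant) or 1/4 (recessive).
Target: potato-leaf (leaf shape), round (fruit shape), red (fruit color)
Probability = product of independent per-trait probabilities
= 1/4 × 3/4 × 3/4 = 9/64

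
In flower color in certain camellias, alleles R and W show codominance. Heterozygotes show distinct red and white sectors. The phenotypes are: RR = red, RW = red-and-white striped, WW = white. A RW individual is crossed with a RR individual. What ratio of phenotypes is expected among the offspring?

Punnett square for RW × RR:
Offspring genotypes: 2 RR, 2 RW
Phenotype counts: 2 red, 2 red-and-white striped
Ratio: 1 red : 1 red-and-white striped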